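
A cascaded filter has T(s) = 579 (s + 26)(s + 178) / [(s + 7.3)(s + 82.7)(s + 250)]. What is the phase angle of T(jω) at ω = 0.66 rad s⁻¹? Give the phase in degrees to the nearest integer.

-4°

∠(j0.66 + 26) = arctan(0.66/26) = 1.45°
∠(j0.66 + 178) = arctan(0.66/178) = 0.21°
∠(j0.66 + 7.3) = arctan(0.66/7.3) = 5.17°
∠(j0.66 + 82.7) = arctan(0.66/82.7) = 0.46°
∠(j0.66 + 250) = arctan(0.66/250) = 0.15°
∠T(j0.66) = 1.45° + 0.21° − (5.17° + 0.46° + 0.15°) = -4.11°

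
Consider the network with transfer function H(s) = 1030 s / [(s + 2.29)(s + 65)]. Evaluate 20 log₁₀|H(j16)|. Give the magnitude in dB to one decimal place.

23.7 dB

|j16| = 16
|j16 + 2.29| = √(16² + 2.29²) = 16.16
|j16 + 65| = √(16² + 65²) = 66.94
|H(j16)| = 1030 × 16 / (16.16 × 66.94) = 15.232
20 log₁₀(15.232) = 23.65 dB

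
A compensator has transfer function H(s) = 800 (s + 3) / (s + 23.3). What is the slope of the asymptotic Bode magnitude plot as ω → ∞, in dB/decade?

0 dB/decade

With 1 zero and 1 pole, the high-frequency asymptotic slope is 20 × (1 − 1) = 0 dB/decade.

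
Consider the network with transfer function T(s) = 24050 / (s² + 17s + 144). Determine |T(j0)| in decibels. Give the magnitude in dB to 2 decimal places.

44.46 dB

T(0) = 24050 / 144 = 167.01
20 log₁₀(167.01) = 44.455 dB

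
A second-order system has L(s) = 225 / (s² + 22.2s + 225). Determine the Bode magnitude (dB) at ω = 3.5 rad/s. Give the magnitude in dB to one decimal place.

|(j3.5)² + 22.2(j3.5) + 225| = |212.75 + j77.7| = 226.5
|L(j3.5)| = 225 / 226.5 = 0.9934
20 log₁₀(0.9934) = -0.06 dB

-0.1 dB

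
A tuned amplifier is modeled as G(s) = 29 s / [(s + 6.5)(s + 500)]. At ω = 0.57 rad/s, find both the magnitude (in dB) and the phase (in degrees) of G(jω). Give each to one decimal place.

|G| = -45.9 dB, ∠G = 84.9 deg

|j0.57| = 0.57
|j0.57 + 6.5| = √(0.57² + 6.5²) = 6.525
|j0.57 + 500| = √(0.57² + 500²) = 500
|G(j0.57)| = 29 × 0.57 / (6.525 × 500) = 0.0050667
20 log₁₀(0.0050667) = -45.91 dB
∠(j0.57) = 90.00°
∠(j0.57 + 6.5) = arctan(0.57/6.5) = 5.01°
∠(j0.57 + 500) = arctan(0.57/500) = 0.07°
∠G(j0.57) = 90.00° − (5.01° + 0.07°) = 84.92°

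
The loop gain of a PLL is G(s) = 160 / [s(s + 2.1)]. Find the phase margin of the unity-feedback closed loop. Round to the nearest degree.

9°

Gain crossover: |G(jω)| = 1 at ω ≈ 12.6 rad/s.
∠G(j12.6) = −90° − arctan(12.6/2.1) ≈ -170.51°
PM = 180° + (-170.51°) = 9.49°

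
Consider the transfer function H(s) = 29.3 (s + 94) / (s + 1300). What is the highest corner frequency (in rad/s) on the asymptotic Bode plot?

Break frequencies occur at each pole and zero magnitude: 94 rad/s, 1300 rad/s.
The highest is 1300 rad/s.

1300 rad/s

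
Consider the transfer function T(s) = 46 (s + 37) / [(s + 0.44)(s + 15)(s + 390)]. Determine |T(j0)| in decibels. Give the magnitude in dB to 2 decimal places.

T(0) = 46 × 37 / (0.44 × 15 × 390) = 0.66123
20 log₁₀(0.66123) = -3.593 dB

-3.59 dB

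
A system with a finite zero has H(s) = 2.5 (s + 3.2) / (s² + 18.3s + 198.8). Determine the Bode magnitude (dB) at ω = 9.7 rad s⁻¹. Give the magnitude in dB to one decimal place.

|j9.7 + 3.2| = √(9.7² + 3.2²) = 10.21
|(j9.7)² + 18.3(j9.7) + 198.8| = |104.71 + j177.51| = 206.1
|H(j9.7)| = 2.5 × 10.21 / 206.1 = 0.1239
20 log₁₀(0.1239) = -18.14 dB

-18.1 dB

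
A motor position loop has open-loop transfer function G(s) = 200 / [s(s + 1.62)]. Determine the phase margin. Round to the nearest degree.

Gain crossover: |G(jω)| = 1 at ω ≈ 14.1 rad/sec.
∠G(j14.1) = −90° − arctan(14.1/1.62) ≈ -173.44°
PM = 180° + (-173.44°) = 6.56°

7°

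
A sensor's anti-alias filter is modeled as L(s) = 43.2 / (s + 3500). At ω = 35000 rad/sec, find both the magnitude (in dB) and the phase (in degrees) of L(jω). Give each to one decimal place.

|L| = -58.2 dB, ∠L = -84.3°

|j35000 + 3500| = √(35000² + 3500²) = 3.517e+04
|L(j35000)| = 43.2 / 3.517e+04 = 0.0012282
20 log₁₀(0.0012282) = -58.21 dB
∠(j35000 + 3500) = arctan(35000/3500) = 84.29°
∠L(j35000) = −84.29° = -84.29°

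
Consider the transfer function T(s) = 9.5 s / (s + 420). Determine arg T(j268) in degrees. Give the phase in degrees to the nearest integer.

57°

∠(j268) = 90.00°
∠(j268 + 420) = arctan(268/420) = 32.54°
∠T(j268) = 90.00° − 32.54° = 57.46°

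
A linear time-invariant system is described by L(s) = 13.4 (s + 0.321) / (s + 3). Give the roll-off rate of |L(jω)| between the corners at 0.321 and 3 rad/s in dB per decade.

20 dB/decade

In this band the factors already past their corner are: zero at 0.321; net slope = 20 dB/decade.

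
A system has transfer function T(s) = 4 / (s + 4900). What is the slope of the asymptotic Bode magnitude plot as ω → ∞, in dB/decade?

With 0 zeros and 1 pole, the high-frequency asymptotic slope is 20 × (0 − 1) = -20 dB/decade.

-20 dB/decade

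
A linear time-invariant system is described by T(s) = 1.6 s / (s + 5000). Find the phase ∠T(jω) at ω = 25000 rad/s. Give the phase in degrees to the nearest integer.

11°

∠(j25000) = 90.00°
∠(j25000 + 5000) = arctan(25000/5000) = 78.69°
∠T(j25000) = 90.00° − 78.69° = 11.31°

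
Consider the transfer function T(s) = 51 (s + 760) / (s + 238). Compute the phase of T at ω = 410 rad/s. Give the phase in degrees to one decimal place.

-31.5 deg

∠(j410 + 760) = arctan(410/760) = 28.35°
∠(j410 + 238) = arctan(410/238) = 59.87°
∠T(j410) = 28.35° − 59.87° = -31.52°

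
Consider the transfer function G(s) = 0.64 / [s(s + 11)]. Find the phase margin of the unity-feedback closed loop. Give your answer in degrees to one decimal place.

89.7°

Gain crossover: |G(jω)| = 1 at ω ≈ 0.0582 rad s⁻¹.
∠G(j0.0582) = −90° − arctan(0.0582/11) ≈ -90.30°
PM = 180° + (-90.30°) = 89.70°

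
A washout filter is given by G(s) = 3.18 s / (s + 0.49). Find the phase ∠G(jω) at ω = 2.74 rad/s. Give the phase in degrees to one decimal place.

10.1°

∠(j2.74) = 90.00°
∠(j2.74 + 0.49) = arctan(2.74/0.49) = 79.86°
∠G(j2.74) = 90.00° − 79.86° = 10.14°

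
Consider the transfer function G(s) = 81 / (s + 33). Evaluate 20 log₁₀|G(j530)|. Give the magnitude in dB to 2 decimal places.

|j530 + 33| = √(530² + 33²) = 531
|G(j530)| = 81 / 531 = 0.15253
20 log₁₀(0.15253) = -16.333 dB

-16.33 dB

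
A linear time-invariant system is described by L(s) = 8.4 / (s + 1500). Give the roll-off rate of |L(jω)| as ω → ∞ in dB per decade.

With 0 zeros and 1 pole, the high-frequency asymptotic slope is 20 × (0 − 1) = -20 dB/decade.

-20 dB/decade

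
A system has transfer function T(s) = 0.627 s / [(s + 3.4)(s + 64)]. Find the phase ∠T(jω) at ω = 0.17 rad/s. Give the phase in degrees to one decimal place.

∠(j0.17) = 90.00°
∠(j0.17 + 3.4) = arctan(0.17/3.4) = 2.86°
∠(j0.17 + 64) = arctan(0.17/64) = 0.15°
∠T(j0.17) = 90.00° − (2.86° + 0.15°) = 86.99°

87.0°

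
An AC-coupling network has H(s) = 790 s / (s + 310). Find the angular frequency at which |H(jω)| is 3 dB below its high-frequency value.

For a single-pole high-pass, the −3 dB point is at the pole: ω = 310 rad s⁻¹.

310 rad s⁻¹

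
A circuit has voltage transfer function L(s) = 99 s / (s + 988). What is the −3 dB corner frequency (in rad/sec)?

For a single-pole high-pass, the −3 dB point is at the pole: ω = 988 rad/sec.

988 rad/sec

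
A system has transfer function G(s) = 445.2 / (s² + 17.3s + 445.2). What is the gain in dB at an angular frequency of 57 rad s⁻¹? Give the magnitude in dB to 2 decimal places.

|(j57)² + 17.3(j57) + 445.2| = |-2803.8 + j986.1| = 2972
|G(j57)| = 445.2 / 2972 = 0.14979
20 log₁₀(0.14979) = -16.490 dB

-16.49 dB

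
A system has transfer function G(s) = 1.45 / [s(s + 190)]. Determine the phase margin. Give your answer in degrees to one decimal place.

Gain crossover: |G(jω)| = 1 at ω ≈ 0.00763 rad/sec.
∠G(j0.00763) = −90° − arctan(0.00763/190) ≈ -90.00°
PM = 180° + (-90.00°) = 90.00°

90.0°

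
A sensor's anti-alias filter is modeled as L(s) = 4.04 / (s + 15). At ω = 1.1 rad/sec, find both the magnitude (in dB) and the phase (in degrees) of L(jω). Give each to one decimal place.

|L| = -11.4 dB, ∠L = -4.2°

|j1.1 + 15| = √(1.1² + 15²) = 15.04
|L(j1.1)| = 4.04 / 15.04 = 0.26861
20 log₁₀(0.26861) = -11.42 dB
∠(j1.1 + 15) = arctan(1.1/15) = 4.19°
∠L(j1.1) = −4.19° = -4.19°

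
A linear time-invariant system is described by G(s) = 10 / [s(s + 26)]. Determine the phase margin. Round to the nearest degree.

89 deg

Gain crossover: |G(jω)| = 1 at ω ≈ 0.385 rad/s.
∠G(j0.385) = −90° − arctan(0.385/26) ≈ -90.85°
PM = 180° + (-90.85°) = 89.15°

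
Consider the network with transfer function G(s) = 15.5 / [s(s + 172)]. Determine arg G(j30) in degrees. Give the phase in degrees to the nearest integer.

-100°

∠(j30 + 172) = arctan(30/172) = 9.89°
∠(j30) = 90.00°
∠G(j30) = − (9.89° + 90.00°) = -99.89°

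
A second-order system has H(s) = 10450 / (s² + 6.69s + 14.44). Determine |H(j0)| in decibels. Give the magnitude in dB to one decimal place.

57.2 dB

H(0) = 10450 / 14.44 = 723.68
20 log₁₀(723.68) = 57.19 dB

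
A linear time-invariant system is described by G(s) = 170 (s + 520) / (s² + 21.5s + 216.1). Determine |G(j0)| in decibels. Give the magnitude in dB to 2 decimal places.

G(0) = 170 × 520 / 216.1 = 409.07
20 log₁₀(409.07) = 52.236 dB

52.24 dB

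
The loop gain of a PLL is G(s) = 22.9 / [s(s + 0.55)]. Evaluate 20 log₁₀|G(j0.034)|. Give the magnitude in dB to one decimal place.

|j0.034 + 0.55| = √(0.034² + 0.55²) = 0.551
|j0.034| = 0.034
|G(j0.034)| = 22.9 / (0.551 × 0.034) = 1222.3
20 log₁₀(1222.3) = 61.74 dB

61.7 dB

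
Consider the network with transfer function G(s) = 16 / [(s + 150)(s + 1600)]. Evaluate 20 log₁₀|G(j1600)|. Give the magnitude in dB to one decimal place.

|j1600 + 150| = √(1600² + 150²) = 1607
|j1600 + 1600| = √(1600² + 1600²) = 2263
|G(j1600)| = 16 / (1607 × 2263) = 4.4001e-06
20 log₁₀(4.4001e-06) = -107.13 dB

-107.1 dB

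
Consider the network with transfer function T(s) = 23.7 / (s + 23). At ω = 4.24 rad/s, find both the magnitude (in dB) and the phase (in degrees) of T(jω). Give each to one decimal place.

|T| = 0.1 dB, ∠T = -10.4 deg

|j4.24 + 23| = √(4.24² + 23²) = 23.39
|T(j4.24)| = 23.7 / 23.39 = 1.0134
20 log₁₀(1.0134) = 0.12 dB
∠(j4.24 + 23) = arctan(4.24/23) = 10.45°
∠T(j4.24) = −10.45° = -10.45°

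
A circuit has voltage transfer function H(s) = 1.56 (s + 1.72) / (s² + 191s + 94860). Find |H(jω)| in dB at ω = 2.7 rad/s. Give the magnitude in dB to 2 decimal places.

|j2.7 + 1.72| = √(2.7² + 1.72²) = 3.201
|(j2.7)² + 191(j2.7) + 94860| = |94853 + j515.7| = 9.485e+04
|H(j2.7)| = 1.56 × 3.201 / 9.485e+04 = 5.265e-05
20 log₁₀(5.265e-05) = -85.572 dB

-85.57 dB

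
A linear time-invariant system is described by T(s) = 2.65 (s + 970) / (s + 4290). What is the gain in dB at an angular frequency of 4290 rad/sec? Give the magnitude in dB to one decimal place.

5.7 dB

|j4290 + 970| = √(4290² + 970²) = 4398
|j4290 + 4290| = √(4290² + 4290²) = 6067
|T(j4290)| = 2.65 × 4398 / 6067 = 1.9211
20 log₁₀(1.9211) = 5.67 dB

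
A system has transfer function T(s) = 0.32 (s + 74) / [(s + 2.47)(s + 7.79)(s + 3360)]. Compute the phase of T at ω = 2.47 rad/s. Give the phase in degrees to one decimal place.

∠(j2.47 + 74) = arctan(2.47/74) = 1.91°
∠(j2.47 + 2.47) = arctan(2.47/2.47) = 45.00°
∠(j2.47 + 7.79) = arctan(2.47/7.79) = 17.59°
∠(j2.47 + 3360) = arctan(2.47/3360) = 0.04°
∠T(j2.47) = 1.91° − (45.00° + 17.59° + 0.04°) = -60.72°

-60.7°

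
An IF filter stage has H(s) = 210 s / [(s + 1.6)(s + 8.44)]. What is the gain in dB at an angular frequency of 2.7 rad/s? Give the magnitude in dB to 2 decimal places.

26.19 dB

|j2.7| = 2.7
|j2.7 + 1.6| = √(2.7² + 1.6²) = 3.138
|j2.7 + 8.44| = √(2.7² + 8.44²) = 8.861
|H(j2.7)| = 210 × 2.7 / (3.138 × 8.861) = 20.388
20 log₁₀(20.388) = 26.187 dB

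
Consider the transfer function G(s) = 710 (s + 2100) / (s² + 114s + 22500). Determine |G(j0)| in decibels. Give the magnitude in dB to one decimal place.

G(0) = 710 × 2100 / 22500 = 66.267
20 log₁₀(66.267) = 36.43 dB

36.4 dB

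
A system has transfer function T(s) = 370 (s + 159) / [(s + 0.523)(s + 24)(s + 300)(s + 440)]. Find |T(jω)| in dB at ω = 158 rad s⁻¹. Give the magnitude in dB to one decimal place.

-93.7 dB

|j158 + 159| = √(158² + 159²) = 224.2
|j158 + 0.523| = √(158² + 0.523²) = 158
|j158 + 24| = √(158² + 24²) = 159.8
|j158 + 300| = √(158² + 300²) = 339.1
|j158 + 440| = √(158² + 440²) = 467.5
|T(j158)| = 370 × 224.2 / (158 × 159.8 × 339.1 × 467.5) = 2.0721e-05
20 log₁₀(2.0721e-05) = -93.67 dB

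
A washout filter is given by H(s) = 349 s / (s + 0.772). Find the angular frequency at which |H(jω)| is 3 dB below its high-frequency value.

For a single-pole high-pass, the −3 dB point is at the pole: ω = 0.772 rad/s.

0.772 rad/s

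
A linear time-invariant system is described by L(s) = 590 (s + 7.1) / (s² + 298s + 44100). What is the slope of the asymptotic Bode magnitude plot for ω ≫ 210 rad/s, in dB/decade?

With 1 zero and 2 poles, the high-frequency asymptotic slope is 20 × (1 − 2) = -20 dB/decade.

-20 dB/decade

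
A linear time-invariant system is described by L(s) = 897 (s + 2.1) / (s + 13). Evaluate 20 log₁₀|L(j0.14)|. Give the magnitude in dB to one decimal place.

43.2 dB

|j0.14 + 2.1| = √(0.14² + 2.1²) = 2.105
|j0.14 + 13| = √(0.14² + 13²) = 13
|L(j0.14)| = 897 × 2.105 / 13 = 145.21
20 log₁₀(145.21) = 43.24 dB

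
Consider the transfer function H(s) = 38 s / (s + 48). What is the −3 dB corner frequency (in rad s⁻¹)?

For a single-pole high-pass, the −3 dB point is at the pole: ω = 48 rad s⁻¹.

48 rad s⁻¹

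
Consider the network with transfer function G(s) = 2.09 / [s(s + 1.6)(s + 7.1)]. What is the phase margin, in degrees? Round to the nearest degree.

Gain crossover: |G(jω)| = 1 at ω ≈ 0.183 rad/sec.
∠G(j0.183) = −90° − arctan(0.183/1.6) − arctan(0.183/7.1) ≈ -97.99°
PM = 180° + (-97.99°) = 82.01°

82°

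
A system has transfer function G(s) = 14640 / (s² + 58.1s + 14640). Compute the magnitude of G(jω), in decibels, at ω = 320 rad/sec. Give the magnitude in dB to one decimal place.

-15.7 dB

|(j320)² + 58.1(j320) + 14640| = |-87760 + j18592| = 8.971e+04
|G(j320)| = 14640 / 8.971e+04 = 0.1632
20 log₁₀(0.1632) = -15.75 dB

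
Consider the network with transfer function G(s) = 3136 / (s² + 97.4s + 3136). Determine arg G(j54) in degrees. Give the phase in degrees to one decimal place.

-87.6°

∠[(j54)² + 97.4(j54) + 3136] = ∠[220 + j5259.6] = 87.60°
∠G(j54) = −87.60° = -87.60°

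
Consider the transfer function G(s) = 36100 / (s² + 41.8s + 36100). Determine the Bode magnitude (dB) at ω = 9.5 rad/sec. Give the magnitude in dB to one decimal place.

|(j9.5)² + 41.8(j9.5) + 36100| = |36010 + j397.1| = 3.601e+04
|G(j9.5)| = 36100 / 3.601e+04 = 1.0024
20 log₁₀(1.0024) = 0.02 dB

0.0 dB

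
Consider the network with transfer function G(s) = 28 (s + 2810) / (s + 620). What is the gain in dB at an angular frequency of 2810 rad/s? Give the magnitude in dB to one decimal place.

31.7 dB

|j2810 + 2810| = √(2810² + 2810²) = 3974
|j2810 + 620| = √(2810² + 620²) = 2878
|G(j2810)| = 28 × 3974 / 2878 = 38.668
20 log₁₀(38.668) = 31.75 dB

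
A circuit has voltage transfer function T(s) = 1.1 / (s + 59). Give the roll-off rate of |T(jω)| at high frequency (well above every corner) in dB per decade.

With 0 zeros and 1 pole, the high-frequency asymptotic slope is 20 × (0 − 1) = -20 dB/decade.

-20 dB/decade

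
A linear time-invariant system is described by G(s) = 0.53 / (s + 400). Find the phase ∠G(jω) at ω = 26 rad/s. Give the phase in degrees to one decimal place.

∠(j26 + 400) = arctan(26/400) = 3.72°
∠G(j26) = −3.72° = -3.72°

-3.7°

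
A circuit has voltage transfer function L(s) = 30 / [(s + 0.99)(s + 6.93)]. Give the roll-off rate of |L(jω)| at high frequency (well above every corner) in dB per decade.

With 0 zeros and 2 poles, the high-frequency asymptotic slope is 20 × (0 − 2) = -40 dB/decade.

-40 dB/decade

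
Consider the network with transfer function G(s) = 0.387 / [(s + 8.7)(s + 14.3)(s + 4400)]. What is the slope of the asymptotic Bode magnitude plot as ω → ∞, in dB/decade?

With 0 zeros and 3 poles, the high-frequency asymptotic slope is 20 × (0 − 3) = -60 dB/decade.

-60 dB/decade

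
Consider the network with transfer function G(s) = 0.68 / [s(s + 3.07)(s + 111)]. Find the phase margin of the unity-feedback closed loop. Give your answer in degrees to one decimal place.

Gain crossover: |G(jω)| = 1 at ω ≈ 0.002 rad/s.
∠G(j0.002) = −90° − arctan(0.002/3.07) − arctan(0.002/111) ≈ -90.04°
PM = 180° + (-90.04°) = 89.96°

90.0°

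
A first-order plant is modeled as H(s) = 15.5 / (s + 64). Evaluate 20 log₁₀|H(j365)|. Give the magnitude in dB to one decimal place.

-27.6 dB

|j365 + 64| = √(365² + 64²) = 370.6
|H(j365)| = 15.5 / 370.6 = 0.041828
20 log₁₀(0.041828) = -27.57 dB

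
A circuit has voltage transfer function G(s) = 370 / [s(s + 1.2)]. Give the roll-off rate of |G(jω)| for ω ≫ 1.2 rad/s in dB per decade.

With 0 zeros and 2 poles, the high-frequency asymptotic slope is 20 × (0 − 2) = -40 dB/decade.

-40 dB/decade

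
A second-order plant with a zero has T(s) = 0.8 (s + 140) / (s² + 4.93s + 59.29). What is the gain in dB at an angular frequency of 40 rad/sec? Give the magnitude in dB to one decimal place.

-22.5 dB

|j40 + 140| = √(40² + 140²) = 145.6
|(j40)² + 4.93(j40) + 59.29| = |-1540.7 + j197.2| = 1553
|T(j40)| = 0.8 × 145.6 / 1553 = 0.074991
20 log₁₀(0.074991) = -22.50 dB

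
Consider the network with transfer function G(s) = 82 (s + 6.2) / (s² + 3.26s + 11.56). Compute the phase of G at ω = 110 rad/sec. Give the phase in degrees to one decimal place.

-91.5 deg

∠(j110 + 6.2) = arctan(110/6.2) = 86.77°
∠[(j110)² + 3.26(j110) + 11.56] = ∠[-12088 + j358.6] = 178.30°
∠G(j110) = 86.77° − 178.30° = -91.53°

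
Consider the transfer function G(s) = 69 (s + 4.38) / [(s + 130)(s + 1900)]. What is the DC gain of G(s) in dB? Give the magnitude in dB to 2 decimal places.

-58.25 dB

G(0) = 69 × 4.38 / (130 × 1900) = 0.0012236
20 log₁₀(0.0012236) = -58.247 dB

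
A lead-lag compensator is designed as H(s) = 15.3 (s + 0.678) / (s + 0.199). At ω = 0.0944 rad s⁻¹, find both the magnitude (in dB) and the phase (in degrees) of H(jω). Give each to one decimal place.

|H| = 33.5 dB, ∠H = -17.5°

|j0.0944 + 0.678| = √(0.0944² + 0.678²) = 0.6845
|j0.0944 + 0.199| = √(0.0944² + 0.199²) = 0.2203
|H(j0.0944)| = 15.3 × 0.6845 / 0.2203 = 47.552
20 log₁₀(47.552) = 33.54 dB
∠(j0.0944 + 0.678) = arctan(0.0944/0.678) = 7.93°
∠(j0.0944 + 0.199) = arctan(0.0944/0.199) = 25.38°
∠H(j0.0944) = 7.93° − 25.38° = -17.45°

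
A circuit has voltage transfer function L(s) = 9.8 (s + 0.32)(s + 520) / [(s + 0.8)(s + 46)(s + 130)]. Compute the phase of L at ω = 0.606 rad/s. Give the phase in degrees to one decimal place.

∠(j0.606 + 0.32) = arctan(0.606/0.32) = 62.16°
∠(j0.606 + 520) = arctan(0.606/520) = 0.07°
∠(j0.606 + 0.8) = arctan(0.606/0.8) = 37.14°
∠(j0.606 + 46) = arctan(0.606/46) = 0.75°
∠(j0.606 + 130) = arctan(0.606/130) = 0.27°
∠L(j0.606) = 62.16° + 0.07° − (37.14° + 0.75° + 0.27°) = 24.06°

24.1 deg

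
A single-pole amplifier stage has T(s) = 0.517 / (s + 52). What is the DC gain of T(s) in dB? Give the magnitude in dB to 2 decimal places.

T(0) = 0.517 / 52 = 0.0099423
20 log₁₀(0.0099423) = -40.050 dB

-40.05 dB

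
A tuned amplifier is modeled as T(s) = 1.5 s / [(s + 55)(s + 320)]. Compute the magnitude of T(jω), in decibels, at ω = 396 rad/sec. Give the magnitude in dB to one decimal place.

-50.7 dB

|j396| = 396
|j396 + 55| = √(396² + 55²) = 399.8
|j396 + 320| = √(396² + 320²) = 509.1
|T(j396)| = 1.5 × 396 / (399.8 × 509.1) = 0.0029182
20 log₁₀(0.0029182) = -50.70 dB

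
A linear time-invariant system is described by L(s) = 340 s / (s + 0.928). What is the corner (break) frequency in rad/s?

0.928 rad/s

The single real pole at s = −0.928 gives a corner at ω = 0.928 rad/s.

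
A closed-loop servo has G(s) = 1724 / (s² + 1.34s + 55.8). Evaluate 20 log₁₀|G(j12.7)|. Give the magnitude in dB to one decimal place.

24.2 dB

|(j12.7)² + 1.34(j12.7) + 55.8| = |-105.49 + j17.018| = 106.9
|G(j12.7)| = 1724 / 106.9 = 16.134
20 log₁₀(16.134) = 24.15 dB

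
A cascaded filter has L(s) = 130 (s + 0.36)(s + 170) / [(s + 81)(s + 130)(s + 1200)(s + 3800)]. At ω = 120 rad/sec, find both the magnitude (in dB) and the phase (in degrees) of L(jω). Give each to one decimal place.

|j120 + 0.36| = √(120² + 0.36²) = 120
|j120 + 170| = √(120² + 170²) = 208.1
|j120 + 81| = √(120² + 81²) = 144.8
|j120 + 130| = √(120² + 130²) = 176.9
|j120 + 1200| = √(120² + 1200²) = 1206
|j120 + 3800| = √(120² + 3800²) = 3802
|L(j120)| = 130 × 120 × 208.1 / (144.8 × 176.9 × 1206 × 3802) = 2.7641e-05
20 log₁₀(2.7641e-05) = -91.17 dB
∠(j120 + 0.36) = arctan(120/0.36) = 89.83°
∠(j120 + 170) = arctan(120/170) = 35.22°
∠(j120 + 81) = arctan(120/81) = 55.98°
∠(j120 + 130) = arctan(120/130) = 42.71°
∠(j120 + 1200) = arctan(120/1200) = 5.71°
∠(j120 + 3800) = arctan(120/3800) = 1.81°
∠L(j120) = 89.83° + 35.22° − (55.98° + 42.71° + 5.71° + 1.81°) = 18.84°

|L| = -91.2 dB, ∠L = 18.8 deg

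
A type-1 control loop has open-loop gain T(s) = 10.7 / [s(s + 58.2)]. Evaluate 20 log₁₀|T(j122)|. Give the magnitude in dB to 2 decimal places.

-63.76 dB

|j122 + 58.2| = √(122² + 58.2²) = 135.2
|j122| = 122
|T(j122)| = 10.7 / (135.2 × 122) = 0.00064884
20 log₁₀(0.00064884) = -63.757 dB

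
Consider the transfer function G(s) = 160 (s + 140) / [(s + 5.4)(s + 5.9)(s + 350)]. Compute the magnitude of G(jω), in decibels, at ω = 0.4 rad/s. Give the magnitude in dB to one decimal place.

6.0 dB

|j0.4 + 140| = √(0.4² + 140²) = 140
|j0.4 + 5.4| = √(0.4² + 5.4²) = 5.415
|j0.4 + 5.9| = √(0.4² + 5.9²) = 5.914
|j0.4 + 350| = √(0.4² + 350²) = 350
|G(j0.4)| = 160 × 140 / (5.415 × 5.914 × 350) = 1.9987
20 log₁₀(1.9987) = 6.02 dB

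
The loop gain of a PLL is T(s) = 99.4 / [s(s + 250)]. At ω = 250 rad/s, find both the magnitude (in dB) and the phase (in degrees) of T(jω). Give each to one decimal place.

|j250 + 250| = √(250² + 250²) = 353.6
|j250| = 250
|T(j250)| = 99.4 / (353.6 × 250) = 0.0011246
20 log₁₀(0.0011246) = -58.98 dB
∠(j250 + 250) = arctan(250/250) = 45.00°
∠(j250) = 90.00°
∠T(j250) = − (45.00° + 90.00°) = -135.00°

|T| = -59.0 dB, ∠T = -135.0°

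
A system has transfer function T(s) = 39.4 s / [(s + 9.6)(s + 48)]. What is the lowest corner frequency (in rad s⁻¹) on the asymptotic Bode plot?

Break frequencies occur at each pole and zero magnitude: 9.6 rad s⁻¹, 48 rad s⁻¹.
The lowest is 9.6 rad s⁻¹.

9.6 rad s⁻¹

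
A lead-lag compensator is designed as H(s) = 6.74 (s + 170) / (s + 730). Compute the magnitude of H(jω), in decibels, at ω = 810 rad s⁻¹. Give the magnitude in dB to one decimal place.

|j810 + 170| = √(810² + 170²) = 827.6
|j810 + 730| = √(810² + 730²) = 1090
|H(j810)| = 6.74 × 827.6 / 1090 = 5.1158
20 log₁₀(5.1158) = 14.18 dB

14.2 dB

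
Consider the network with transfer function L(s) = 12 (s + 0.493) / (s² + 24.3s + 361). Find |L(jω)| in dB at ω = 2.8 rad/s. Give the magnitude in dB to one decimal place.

-20.5 dB

|j2.8 + 0.493| = √(2.8² + 0.493²) = 2.843
|(j2.8)² + 24.3(j2.8) + 361| = |353.16 + j68.04| = 359.7
|L(j2.8)| = 12 × 2.843 / 359.7 = 0.09486
20 log₁₀(0.09486) = -20.46 dB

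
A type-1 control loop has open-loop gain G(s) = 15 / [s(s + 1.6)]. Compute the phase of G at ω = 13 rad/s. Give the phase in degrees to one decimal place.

-173.0°

∠(j13 + 1.6) = arctan(13/1.6) = 82.98°
∠(j13) = 90.00°
∠G(j13) = − (82.98° + 90.00°) = -172.98°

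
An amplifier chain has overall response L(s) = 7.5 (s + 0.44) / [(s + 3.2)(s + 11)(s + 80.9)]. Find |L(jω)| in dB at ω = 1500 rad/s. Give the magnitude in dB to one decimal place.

|j1500 + 0.44| = √(1500² + 0.44²) = 1500
|j1500 + 3.2| = √(1500² + 3.2²) = 1500
|j1500 + 11| = √(1500² + 11²) = 1500
|j1500 + 80.9| = √(1500² + 80.9²) = 1502
|L(j1500)| = 7.5 × 1500 / (1500 × 1500 × 1502) = 3.3284e-06
20 log₁₀(3.3284e-06) = -109.56 dB

-109.6 dB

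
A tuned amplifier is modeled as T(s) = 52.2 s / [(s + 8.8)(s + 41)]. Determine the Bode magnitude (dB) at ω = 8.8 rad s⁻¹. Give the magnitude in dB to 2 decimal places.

-1.11 dB

|j8.8| = 8.8
|j8.8 + 8.8| = √(8.8² + 8.8²) = 12.45
|j8.8 + 41| = √(8.8² + 41²) = 41.93
|T(j8.8)| = 52.2 × 8.8 / (12.45 × 41.93) = 0.88022
20 log₁₀(0.88022) = -1.108 dB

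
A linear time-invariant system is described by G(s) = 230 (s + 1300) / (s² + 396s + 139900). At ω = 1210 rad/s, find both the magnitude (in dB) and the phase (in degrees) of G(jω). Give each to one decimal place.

|G| = -10.8 dB, ∠G = -117.2°

|j1210 + 1300| = √(1210² + 1300²) = 1776
|(j1210)² + 396(j1210) + 139900| = |-1.3242e+06 + j4.7916e+05| = 1.408e+06
|G(j1210)| = 230 × 1776 / 1.408e+06 = 0.29006
20 log₁₀(0.29006) = -10.75 dB
∠(j1210 + 1300) = arctan(1210/1300) = 42.95°
∠[(j1210)² + 396(j1210) + 139900] = ∠[-1.3242e+06 + j4.7916e+05] = 160.11°
∠G(j1210) = 42.95° − 160.11° = -117.16°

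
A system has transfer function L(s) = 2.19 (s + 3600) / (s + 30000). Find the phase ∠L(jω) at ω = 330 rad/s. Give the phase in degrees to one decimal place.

4.6 deg

∠(j330 + 3600) = arctan(330/3600) = 5.24°
∠(j330 + 30000) = arctan(330/30000) = 0.63°
∠L(j330) = 5.24° − 0.63° = 4.61°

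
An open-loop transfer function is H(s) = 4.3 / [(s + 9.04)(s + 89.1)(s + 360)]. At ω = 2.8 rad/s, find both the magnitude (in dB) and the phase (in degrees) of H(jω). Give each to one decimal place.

|j2.8 + 9.04| = √(2.8² + 9.04²) = 9.464
|j2.8 + 89.1| = √(2.8² + 89.1²) = 89.14
|j2.8 + 360| = √(2.8² + 360²) = 360
|H(j2.8)| = 4.3 / (9.464 × 89.14 × 360) = 1.4158e-05
20 log₁₀(1.4158e-05) = -96.98 dB
∠(j2.8 + 9.04) = arctan(2.8/9.04) = 17.21°
∠(j2.8 + 89.1) = arctan(2.8/89.1) = 1.80°
∠(j2.8 + 360) = arctan(2.8/360) = 0.45°
∠H(j2.8) = − (17.21° + 1.80° + 0.45°) = -19.46°

|H| = -97.0 dB, ∠H = -19.5°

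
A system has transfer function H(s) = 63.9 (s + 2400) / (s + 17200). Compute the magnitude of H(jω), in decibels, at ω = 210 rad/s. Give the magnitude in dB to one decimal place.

19.0 dB

|j210 + 2400| = √(210² + 2400²) = 2409
|j210 + 17200| = √(210² + 17200²) = 1.72e+04
|H(j210)| = 63.9 × 2409 / 1.72e+04 = 8.9497
20 log₁₀(8.9497) = 19.04 dB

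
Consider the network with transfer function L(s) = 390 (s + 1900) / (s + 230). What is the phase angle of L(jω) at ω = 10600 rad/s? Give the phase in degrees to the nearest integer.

∠(j10600 + 1900) = arctan(10600/1900) = 79.84°
∠(j10600 + 230) = arctan(10600/230) = 88.76°
∠L(j10600) = 79.84° − 88.76° = -8.92°

-9°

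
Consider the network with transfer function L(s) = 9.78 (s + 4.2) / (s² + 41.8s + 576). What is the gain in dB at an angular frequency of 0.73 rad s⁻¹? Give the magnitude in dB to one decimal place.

|j0.73 + 4.2| = √(0.73² + 4.2²) = 4.263
|(j0.73)² + 41.8(j0.73) + 576| = |575.47 + j30.514| = 576.3
|L(j0.73)| = 9.78 × 4.263 / 576.3 = 0.072347
20 log₁₀(0.072347) = -22.81 dB

-22.8 dB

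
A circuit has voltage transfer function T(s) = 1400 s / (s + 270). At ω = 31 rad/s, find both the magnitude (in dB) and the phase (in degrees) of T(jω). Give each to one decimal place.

|T| = 44.1 dB, ∠T = 83.5°

|j31| = 31
|j31 + 270| = √(31² + 270²) = 271.8
|T(j31)| = 1400 × 31 / 271.8 = 159.69
20 log₁₀(159.69) = 44.07 dB
∠(j31) = 90.00°
∠(j31 + 270) = arctan(31/270) = 6.55°
∠T(j31) = 90.00° − 6.55° = 83.45°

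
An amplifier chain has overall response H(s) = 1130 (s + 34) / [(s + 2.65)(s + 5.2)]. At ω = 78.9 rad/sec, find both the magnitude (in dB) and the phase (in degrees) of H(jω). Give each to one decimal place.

|j78.9 + 34| = √(78.9² + 34²) = 85.91
|j78.9 + 2.65| = √(78.9² + 2.65²) = 78.94
|j78.9 + 5.2| = √(78.9² + 5.2²) = 79.07
|H(j78.9)| = 1130 × 85.91 / (78.94 × 79.07) = 15.553
20 log₁₀(15.553) = 23.84 dB
∠(j78.9 + 34) = arctan(78.9/34) = 66.69°
∠(j78.9 + 2.65) = arctan(78.9/2.65) = 88.08°
∠(j78.9 + 5.2) = arctan(78.9/5.2) = 86.23°
∠H(j78.9) = 66.69° − (88.08° + 86.23°) = -107.62°

|H| = 23.8 dB, ∠H = -107.6 deg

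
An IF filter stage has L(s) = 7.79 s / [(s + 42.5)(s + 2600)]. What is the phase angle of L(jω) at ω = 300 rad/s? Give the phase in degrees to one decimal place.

1.5°

∠(j300) = 90.00°
∠(j300 + 42.5) = arctan(300/42.5) = 81.94°
∠(j300 + 2600) = arctan(300/2600) = 6.58°
∠L(j300) = 90.00° − (81.94° + 6.58°) = 1.48°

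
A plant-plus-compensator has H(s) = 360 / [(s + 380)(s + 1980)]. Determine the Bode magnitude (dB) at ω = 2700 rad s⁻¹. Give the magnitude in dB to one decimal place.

-88.1 dB

|j2700 + 380| = √(2700² + 380²) = 2727
|j2700 + 1980| = √(2700² + 1980²) = 3348
|H(j2700)| = 360 / (2727 × 3348) = 3.9434e-05
20 log₁₀(3.9434e-05) = -88.08 dB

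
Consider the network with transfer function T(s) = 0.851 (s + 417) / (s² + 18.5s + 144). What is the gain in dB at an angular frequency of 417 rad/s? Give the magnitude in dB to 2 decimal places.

-50.80 dB

|j417 + 417| = √(417² + 417²) = 589.7
|(j417)² + 18.5(j417) + 144| = |-1.7374e+05 + j7714.5| = 1.739e+05
|T(j417)| = 0.851 × 589.7 / 1.739e+05 = 0.0028856
20 log₁₀(0.0028856) = -50.795 dB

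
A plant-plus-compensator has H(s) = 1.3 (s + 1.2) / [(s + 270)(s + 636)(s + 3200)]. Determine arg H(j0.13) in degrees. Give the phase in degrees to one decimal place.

6.1°

∠(j0.13 + 1.2) = arctan(0.13/1.2) = 6.18°
∠(j0.13 + 270) = arctan(0.13/270) = 0.03°
∠(j0.13 + 636) = arctan(0.13/636) = 0.01°
∠(j0.13 + 3200) = arctan(0.13/3200) = 0.00°
∠H(j0.13) = 6.18° − (0.03° + 0.01° + 0.00°) = 6.14°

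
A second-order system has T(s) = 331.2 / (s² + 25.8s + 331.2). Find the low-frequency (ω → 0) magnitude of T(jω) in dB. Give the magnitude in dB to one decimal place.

T(0) = 331.2 / 331.2 = 1
20 log₁₀(1) = 0.00 dB

0.0 dB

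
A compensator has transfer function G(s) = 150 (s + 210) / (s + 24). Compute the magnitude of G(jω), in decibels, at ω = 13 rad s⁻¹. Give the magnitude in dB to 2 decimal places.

|j13 + 210| = √(13² + 210²) = 210.4
|j13 + 24| = √(13² + 24²) = 27.29
|G(j13)| = 150 × 210.4 / 27.29 = 1156.3
20 log₁₀(1156.3) = 61.261 dB

61.26 dB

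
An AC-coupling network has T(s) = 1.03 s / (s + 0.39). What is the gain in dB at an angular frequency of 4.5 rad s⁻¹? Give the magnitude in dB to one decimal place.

0.2 dB

|j4.5| = 4.5
|j4.5 + 0.39| = √(4.5² + 0.39²) = 4.517
|T(j4.5)| = 1.03 × 4.5 / 4.517 = 1.0262
20 log₁₀(1.0262) = 0.22 dB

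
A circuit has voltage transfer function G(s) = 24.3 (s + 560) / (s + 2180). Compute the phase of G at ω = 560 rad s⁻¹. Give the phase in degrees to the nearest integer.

∠(j560 + 560) = arctan(560/560) = 45.00°
∠(j560 + 2180) = arctan(560/2180) = 14.41°
∠G(j560) = 45.00° − 14.41° = 30.59°

31 deg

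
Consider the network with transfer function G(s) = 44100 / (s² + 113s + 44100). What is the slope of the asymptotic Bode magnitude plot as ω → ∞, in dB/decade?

-40 dB/decade

With 0 zeros and 2 poles, the high-frequency asymptotic slope is 20 × (0 − 2) = -40 dB/decade.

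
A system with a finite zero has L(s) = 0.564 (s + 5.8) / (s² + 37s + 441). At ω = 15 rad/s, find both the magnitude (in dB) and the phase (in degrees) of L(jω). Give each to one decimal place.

|j15 + 5.8| = √(15² + 5.8²) = 16.08
|(j15)² + 37(j15) + 441| = |216 + j555| = 595.6
|L(j15)| = 0.564 × 16.08 / 595.6 = 0.01523
20 log₁₀(0.01523) = -36.35 dB
∠(j15 + 5.8) = arctan(15/5.8) = 68.86°
∠[(j15)² + 37(j15) + 441] = ∠[216 + j555] = 68.73°
∠L(j15) = 68.86° − 68.73° = 0.13°

|L| = -36.3 dB, ∠L = 0.1°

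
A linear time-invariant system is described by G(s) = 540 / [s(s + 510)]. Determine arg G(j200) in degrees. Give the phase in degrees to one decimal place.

-111.4 deg

∠(j200 + 510) = arctan(200/510) = 21.41°
∠(j200) = 90.00°
∠G(j200) = − (21.41° + 90.00°) = -111.41°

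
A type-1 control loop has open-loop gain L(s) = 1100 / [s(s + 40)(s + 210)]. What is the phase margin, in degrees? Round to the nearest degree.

Gain crossover: |L(jω)| = 1 at ω ≈ 0.131 rad s⁻¹.
∠L(j0.131) = −90° − arctan(0.131/40) − arctan(0.131/210) ≈ -90.22°
PM = 180° + (-90.22°) = 89.78°

90°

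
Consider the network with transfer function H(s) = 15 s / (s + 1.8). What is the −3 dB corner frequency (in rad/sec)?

For a single-pole high-pass, the −3 dB point is at the pole: ω = 1.8 rad/sec.

1.8 rad/sec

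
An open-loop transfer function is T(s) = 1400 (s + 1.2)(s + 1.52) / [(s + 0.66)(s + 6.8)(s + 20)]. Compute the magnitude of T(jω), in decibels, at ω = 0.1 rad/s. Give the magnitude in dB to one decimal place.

29.0 dB

|j0.1 + 1.2| = √(0.1² + 1.2²) = 1.204
|j0.1 + 1.52| = √(0.1² + 1.52²) = 1.523
|j0.1 + 0.66| = √(0.1² + 0.66²) = 0.6675
|j0.1 + 6.8| = √(0.1² + 6.8²) = 6.801
|j0.1 + 20| = √(0.1² + 20²) = 20
|T(j0.1)| = 1400 × 1.204 × 1.523 / (0.6675 × 6.801 × 20) = 28.283
20 log₁₀(28.283) = 29.03 dB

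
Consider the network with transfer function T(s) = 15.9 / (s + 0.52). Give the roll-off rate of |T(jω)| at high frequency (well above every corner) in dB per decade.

-20 dB/decade

With 0 zeros and 1 pole, the high-frequency asymptotic slope is 20 × (0 − 1) = -20 dB/decade.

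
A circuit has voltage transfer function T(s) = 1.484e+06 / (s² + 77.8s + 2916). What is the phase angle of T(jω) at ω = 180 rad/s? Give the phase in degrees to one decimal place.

∠[(j180)² + 77.8(j180) + 2916] = ∠[-29484 + j14004] = 154.59°
∠T(j180) = −154.59° = -154.59°

-154.6°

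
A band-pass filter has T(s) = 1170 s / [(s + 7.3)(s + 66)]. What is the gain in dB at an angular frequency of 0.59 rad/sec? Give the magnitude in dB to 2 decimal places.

3.09 dB

|j0.59| = 0.59
|j0.59 + 7.3| = √(0.59² + 7.3²) = 7.324
|j0.59 + 66| = √(0.59² + 66²) = 66
|T(j0.59)| = 1170 × 0.59 / (7.324 × 66) = 1.428
20 log₁₀(1.428) = 3.095 dB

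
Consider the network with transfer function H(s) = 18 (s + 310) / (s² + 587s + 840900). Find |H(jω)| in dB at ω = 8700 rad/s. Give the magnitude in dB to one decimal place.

-53.6 dB

|j8700 + 310| = √(8700² + 310²) = 8706
|(j8700)² + 587(j8700) + 840900| = |-7.4849e+07 + j5.1069e+06| = 7.502e+07
|H(j8700)| = 18 × 8706 / 7.502e+07 = 0.0020887
20 log₁₀(0.0020887) = -53.60 dB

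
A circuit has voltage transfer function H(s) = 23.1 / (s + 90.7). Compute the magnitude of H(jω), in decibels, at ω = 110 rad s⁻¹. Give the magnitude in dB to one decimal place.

|j110 + 90.7| = √(110² + 90.7²) = 142.6
|H(j110)| = 23.1 / 142.6 = 0.16202
20 log₁₀(0.16202) = -15.81 dB

-15.8 dB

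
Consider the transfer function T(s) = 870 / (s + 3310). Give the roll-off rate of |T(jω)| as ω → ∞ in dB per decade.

With 0 zeros and 1 pole, the high-frequency asymptotic slope is 20 × (0 − 1) = -20 dB/decade.

-20 dB/decade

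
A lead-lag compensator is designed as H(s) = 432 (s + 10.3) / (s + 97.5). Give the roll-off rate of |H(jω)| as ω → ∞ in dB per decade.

0 dB/decade

With 1 zero and 1 pole, the high-frequency asymptotic slope is 20 × (1 − 1) = 0 dB/decade.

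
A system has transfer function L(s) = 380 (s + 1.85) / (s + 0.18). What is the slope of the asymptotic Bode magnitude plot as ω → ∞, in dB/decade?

0 dB/decade

With 1 zero and 1 pole, the high-frequency asymptotic slope is 20 × (1 − 1) = 0 dB/decade.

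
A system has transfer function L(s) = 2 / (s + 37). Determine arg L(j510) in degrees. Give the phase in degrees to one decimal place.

∠(j510 + 37) = arctan(510/37) = 85.85°
∠L(j510) = −85.85° = -85.85°

-85.9 deg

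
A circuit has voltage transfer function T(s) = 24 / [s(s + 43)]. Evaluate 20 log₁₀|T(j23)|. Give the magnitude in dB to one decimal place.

-33.4 dB

|j23 + 43| = √(23² + 43²) = 48.76
|j23| = 23
|T(j23)| = 24 / (48.76 × 23) = 0.021398
20 log₁₀(0.021398) = -33.39 dB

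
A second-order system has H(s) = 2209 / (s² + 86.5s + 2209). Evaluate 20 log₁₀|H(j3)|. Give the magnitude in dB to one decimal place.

|(j3)² + 86.5(j3) + 2209| = |2200 + j259.5| = 2215
|H(j3)| = 2209 / 2215 = 0.99718
20 log₁₀(0.99718) = -0.02 dB

-0.0 dB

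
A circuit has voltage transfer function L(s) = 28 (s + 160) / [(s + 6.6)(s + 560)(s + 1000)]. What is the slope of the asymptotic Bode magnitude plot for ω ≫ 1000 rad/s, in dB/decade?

-40 dB/decade

With 1 zero and 3 poles, the high-frequency asymptotic slope is 20 × (1 − 3) = -40 dB/decade.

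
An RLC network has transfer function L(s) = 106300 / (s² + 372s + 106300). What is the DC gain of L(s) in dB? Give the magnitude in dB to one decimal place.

0.0 dB

L(0) = 106300 / 106300 = 1
20 log₁₀(1) = 0.00 dB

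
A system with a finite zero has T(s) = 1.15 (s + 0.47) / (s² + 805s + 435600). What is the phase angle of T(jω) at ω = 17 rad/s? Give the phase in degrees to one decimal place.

∠(j17 + 0.47) = arctan(17/0.47) = 88.42°
∠[(j17)² + 805(j17) + 435600] = ∠[4.3531e+05 + j13685] = 1.80°
∠T(j17) = 88.42° − 1.80° = 86.62°

86.6 deg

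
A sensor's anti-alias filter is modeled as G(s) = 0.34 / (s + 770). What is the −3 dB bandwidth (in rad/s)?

770 rad/s

For a single-pole low-pass, the −3 dB point is at the pole: ω = 770 rad/s.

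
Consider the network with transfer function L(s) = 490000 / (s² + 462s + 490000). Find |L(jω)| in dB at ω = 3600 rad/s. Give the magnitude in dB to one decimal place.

|(j3600)² + 462(j3600) + 490000| = |-1.247e+07 + j1.6632e+06| = 1.258e+07
|L(j3600)| = 490000 / 1.258e+07 = 0.038949
20 log₁₀(0.038949) = -28.19 dB

-28.2 dB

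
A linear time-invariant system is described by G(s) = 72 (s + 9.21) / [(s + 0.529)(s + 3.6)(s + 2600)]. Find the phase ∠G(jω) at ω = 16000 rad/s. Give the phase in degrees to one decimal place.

∠(j16000 + 9.21) = arctan(16000/9.21) = 89.97°
∠(j16000 + 0.529) = arctan(16000/0.529) = 90.00°
∠(j16000 + 3.6) = arctan(16000/3.6) = 89.99°
∠(j16000 + 2600) = arctan(16000/2600) = 80.77°
∠G(j16000) = 89.97° − (90.00° + 89.99° + 80.77°) = -170.79°

-170.8°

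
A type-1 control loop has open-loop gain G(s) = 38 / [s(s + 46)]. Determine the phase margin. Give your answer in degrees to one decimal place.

89.0°

Gain crossover: |G(jω)| = 1 at ω ≈ 0.826 rad/s.
∠G(j0.826) = −90° − arctan(0.826/46) ≈ -91.03°
PM = 180° + (-91.03°) = 88.97°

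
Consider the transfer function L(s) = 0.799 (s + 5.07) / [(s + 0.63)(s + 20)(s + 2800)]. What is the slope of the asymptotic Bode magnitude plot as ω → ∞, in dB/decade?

With 1 zero and 3 poles, the high-frequency asymptotic slope is 20 × (1 − 3) = -40 dB/decade.

-40 dB/decade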